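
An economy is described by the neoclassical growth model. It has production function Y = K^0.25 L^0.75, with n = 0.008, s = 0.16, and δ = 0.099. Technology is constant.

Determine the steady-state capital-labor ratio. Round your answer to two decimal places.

In steady state, investment equals break-even investment: s·k^α = (n + δ)·k.
Rearranging, k^(1−α) = s / (n + δ).
k^0.75 = 0.16 / (0.008 + 0.099) = 0.16 / 0.107 = 1.4953
k* = 1.4953^(1/0.75) ≈ 1.7099

k* ≈ 1.71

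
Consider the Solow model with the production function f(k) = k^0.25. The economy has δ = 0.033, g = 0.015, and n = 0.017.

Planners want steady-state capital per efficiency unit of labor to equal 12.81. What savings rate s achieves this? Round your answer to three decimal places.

s ≈ 0.440

In steady state, investment equals break-even investment: s·k^α = (n + g + δ)·k.
So s / (n + g + δ) = (k*)^(1−α) = 12.81^0.75 = 6.7711.
Therefore s = 6.7711 × (n + g + δ) = 6.7711 × 0.065 = 0.4401.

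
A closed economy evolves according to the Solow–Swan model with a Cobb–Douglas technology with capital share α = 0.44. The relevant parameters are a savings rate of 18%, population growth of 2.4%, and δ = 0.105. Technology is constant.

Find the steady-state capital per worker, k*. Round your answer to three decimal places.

k* = 1.813

Steady state requires s·f(k) = (n + δ)·k, i.e. s·k^α = (n + δ)·k.
Rearranging, k^(1−α) = s / (n + δ).
k^0.56 = 0.18 / (0.024 + 0.105) = 0.18 / 0.129 = 1.3953
k* = 1.3953^(1/0.56) ≈ 1.8127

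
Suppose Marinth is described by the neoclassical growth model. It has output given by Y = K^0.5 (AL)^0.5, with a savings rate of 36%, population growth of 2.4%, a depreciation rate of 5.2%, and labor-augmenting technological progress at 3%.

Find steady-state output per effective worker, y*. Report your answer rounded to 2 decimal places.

y* ≈ 3.40

Steady state requires s·f(k) = (n + g + δ)·k, i.e. s·k^α = (n + g + δ)·k.
Rearranging, k^(1−α) = s / (n + g + δ).
k^0.5 = 0.36 / (0.024 + 0.030 + 0.052) = 0.36 / 0.106 = 3.3962
k* = 3.3962^(1/0.5) ≈ 11.5342
y* = (k*)^α = 11.5342^0.5 ≈ 3.3962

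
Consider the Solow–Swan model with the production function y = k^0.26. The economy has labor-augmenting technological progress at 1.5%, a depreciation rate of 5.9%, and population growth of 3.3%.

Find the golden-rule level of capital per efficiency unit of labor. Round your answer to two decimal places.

k_gold ≈ 3.32

The golden rule sets f'(k) = n + g + δ, i.e. α·k^(α−1) = n + g + δ.
So k^(1−α) = α / (n + g + δ) = 0.26 / 0.107 = 2.4299.
k_gold = 2.4299^(1/0.74) ≈ 3.3194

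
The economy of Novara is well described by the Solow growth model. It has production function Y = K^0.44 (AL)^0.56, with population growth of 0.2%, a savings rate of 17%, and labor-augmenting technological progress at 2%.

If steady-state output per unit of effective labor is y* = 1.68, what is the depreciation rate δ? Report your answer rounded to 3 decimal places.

δ ≈ 0.066

At the steady state, Δk = 0, so s·k^α = (n + g + δ)·k.
Since y* = [s/(n + g + δ)]^(α/(1−α)), we have s/(n + g + δ) = (y*)^((1−α)/α) = 1.68^1.2727 = 1.9353.
Therefore n + g + δ = s / 1.9353 = 0.17 / 1.9353 = 0.0878, so δ = 0.0878 − 0.022 = 0.0658.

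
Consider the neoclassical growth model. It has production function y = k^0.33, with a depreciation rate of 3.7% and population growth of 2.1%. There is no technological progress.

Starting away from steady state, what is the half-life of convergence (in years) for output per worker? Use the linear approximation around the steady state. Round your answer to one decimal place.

half-life ≈ 17.8 years

Near the steady state the convergence rate is λ = (1 − α)(n + δ).
λ = (1 − 0.33) × 0.058 = 0.67 × 0.058 = 0.03886
Half-life = ln 2 / λ = 0.6931 / 0.03886 ≈ 17.84 years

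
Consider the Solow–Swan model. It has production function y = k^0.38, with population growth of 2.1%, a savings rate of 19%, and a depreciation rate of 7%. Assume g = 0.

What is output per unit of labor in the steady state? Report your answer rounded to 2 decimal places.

Steady state requires s·f(k) = (n + δ)·k, i.e. s·k^α = (n + δ)·k.
Dividing both sides by k: k^(1−α) = s / (n + δ).
k^0.62 = 0.19 / (0.021 + 0.070) = 0.19 / 0.091 = 2.0879
k* = 2.0879^(1/0.62) ≈ 3.2784
y* = (k*)^α = 3.2784^0.38 ≈ 1.5702

y* = 1.57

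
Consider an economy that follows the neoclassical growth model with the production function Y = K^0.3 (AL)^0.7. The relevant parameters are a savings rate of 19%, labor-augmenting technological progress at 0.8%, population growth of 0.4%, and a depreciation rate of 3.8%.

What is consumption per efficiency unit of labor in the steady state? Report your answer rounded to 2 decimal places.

Steady state requires s·f(k) = (n + g + δ)·k, i.e. s·k^α = (n + g + δ)·k.
Dividing both sides by k: k^(1−α) = s / (n + g + δ).
k^0.7 = 0.19 / (0.004 + 0.008 + 0.038) = 0.19 / 0.050 = 3.8000
k* = 3.8000^(1/0.7) ≈ 6.7338
y* = (k*)^α = 6.7338^0.3 ≈ 1.7721
c* = (1 − s)·y* = (1 − 0.19) × 1.7721 ≈ 1.4354

c* = 1.44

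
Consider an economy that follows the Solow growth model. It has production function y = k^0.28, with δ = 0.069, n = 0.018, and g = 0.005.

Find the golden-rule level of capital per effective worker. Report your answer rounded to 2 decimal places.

k_gold ≈ 4.69

The golden rule sets f'(k) = n + g + δ, i.e. α·k^(α−1) = n + g + δ.
So k^(1−α) = α / (n + g + δ) = 0.28 / 0.092 = 3.0435.
k_gold = 3.0435^(1/0.72) ≈ 4.6919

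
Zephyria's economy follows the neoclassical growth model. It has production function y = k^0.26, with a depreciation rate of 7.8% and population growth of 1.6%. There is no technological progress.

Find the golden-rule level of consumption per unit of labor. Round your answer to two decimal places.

At the golden rule, f'(k) = n + δ, so α·k^(α−1) = n + δ and k_gold = (α/(n + δ))^(1/(1−α)).
k_gold = (0.26/0.094)^(1/0.74) = 2.7660^1.3514 ≈ 3.9547
c_gold = f(k_gold) − (n + δ)·k_gold = 1.4297 − 0.094×3.9547 ≈ 1.0580

c_gold ≈ 1.06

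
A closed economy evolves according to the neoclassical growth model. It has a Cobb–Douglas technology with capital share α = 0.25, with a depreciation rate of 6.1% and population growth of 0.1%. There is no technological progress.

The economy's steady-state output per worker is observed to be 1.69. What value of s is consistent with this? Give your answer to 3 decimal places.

s ≈ 0.299

In steady state, investment equals break-even investment: s·k^α = (n + δ)·k.
Since y* = [s/(n + δ)]^(α/(1−α)), we have s/(n + δ) = (y*)^((1−α)/α) = 1.69^3 = 4.8268.
Therefore s = 4.8268 × (n + δ) = 4.8268 × 0.062 = 0.2993.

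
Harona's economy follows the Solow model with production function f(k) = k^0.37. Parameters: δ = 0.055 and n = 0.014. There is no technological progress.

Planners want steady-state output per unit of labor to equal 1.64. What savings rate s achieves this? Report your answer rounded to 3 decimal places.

s ≈ 0.160

In steady state, investment equals break-even investment: s·k^α = (n + δ)·k.
Since y* = [s/(n + δ)]^(α/(1−α)), we have s/(n + δ) = (y*)^((1−α)/α) = 1.64^1.7027 = 2.3217.
Therefore s = 2.3217 × (n + δ) = 2.3217 × 0.069 = 0.1602.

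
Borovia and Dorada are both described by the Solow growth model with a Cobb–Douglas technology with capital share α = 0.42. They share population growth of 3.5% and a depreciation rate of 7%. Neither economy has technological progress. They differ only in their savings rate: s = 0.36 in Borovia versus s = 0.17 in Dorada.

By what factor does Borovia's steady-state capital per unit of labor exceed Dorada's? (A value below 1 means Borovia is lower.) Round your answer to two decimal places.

ratio ≈ 3.65

Steady-state k* = [s/(n + δ)]^(1/(1−α)), so the ratio is [ (s_B/(n + δ)_B) / (s_D/(n + δ)_D) ]^1.7241.
s_B/(n + δ)_B = 0.36/0.105 = 3.4286; s_D/(n + δ)_D = 0.17/0.105 = 1.6190.
Ratio = (3.4286/1.6190)^1.7241 = 2.1177^1.7241 ≈ 3.6461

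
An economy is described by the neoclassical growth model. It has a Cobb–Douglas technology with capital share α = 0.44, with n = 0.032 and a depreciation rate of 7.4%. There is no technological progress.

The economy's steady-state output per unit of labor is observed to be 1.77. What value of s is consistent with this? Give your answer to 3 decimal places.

s ≈ 0.219

In steady state, investment equals break-even investment: s·k^α = (n + δ)·k.
Since y* = [s/(n + δ)]^(α/(1−α)), we have s/(n + δ) = (y*)^((1−α)/α) = 1.77^1.2727 = 2.0682.
Therefore s = 2.0682 × (n + δ) = 2.0682 × 0.106 = 0.2192.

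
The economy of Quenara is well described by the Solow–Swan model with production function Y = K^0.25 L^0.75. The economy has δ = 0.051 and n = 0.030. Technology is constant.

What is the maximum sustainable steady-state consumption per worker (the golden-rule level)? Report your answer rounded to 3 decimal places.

c_gold ≈ 1.092

At the golden rule, f'(k) = n + δ, so α·k^(α−1) = n + δ and k_gold = (α/(n + δ))^(1/(1−α)).
k_gold = (0.25/0.081)^(1/0.75) = 3.0864^1.3333 ≈ 4.4935
c_gold = f(k_gold) − (n + δ)·k_gold = 1.4559 − 0.081×4.4935 ≈ 1.0919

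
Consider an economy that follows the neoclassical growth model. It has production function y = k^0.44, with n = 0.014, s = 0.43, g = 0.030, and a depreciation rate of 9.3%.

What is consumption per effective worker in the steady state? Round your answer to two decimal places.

Steady state requires s·f(k) = (n + g + δ)·k, i.e. s·k^α = (n + g + δ)·k.
Dividing both sides by k: k^(1−α) = s / (n + g + δ).
k^0.56 = 0.43 / (0.014 + 0.030 + 0.093) = 0.43 / 0.137 = 3.1387
k* = 3.1387^(1/0.56) ≈ 7.7100
y* = (k*)^α = 7.7100^0.44 ≈ 2.4564
c* = (1 − s)·y* = (1 − 0.43) × 2.4564 ≈ 1.4001

c* ≈ 1.40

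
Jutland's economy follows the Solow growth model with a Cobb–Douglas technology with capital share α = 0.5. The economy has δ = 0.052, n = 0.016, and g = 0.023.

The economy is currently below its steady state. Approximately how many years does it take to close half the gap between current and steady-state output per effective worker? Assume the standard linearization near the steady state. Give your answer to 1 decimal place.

Near the steady state the convergence rate is λ = (1 − α)(n + g + δ).
λ = (1 − 0.5) × 0.091 = 0.5 × 0.091 = 0.0455
Half-life = ln 2 / λ = 0.6931 / 0.0455 ≈ 15.23 years

t_½ ≈ 15.2 years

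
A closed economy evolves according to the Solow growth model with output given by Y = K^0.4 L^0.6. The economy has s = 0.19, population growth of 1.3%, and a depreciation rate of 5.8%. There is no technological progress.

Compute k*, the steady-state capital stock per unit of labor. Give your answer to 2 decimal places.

At the steady state, Δk = 0, so s·k^α = (n + δ)·k.
Rearranging, k^(1−α) = s / (n + δ).
k^0.6 = 0.19 / (0.013 + 0.058) = 0.19 / 0.071 = 2.6761
k* = 2.6761^(1/0.6) ≈ 5.1583

k* = 5.16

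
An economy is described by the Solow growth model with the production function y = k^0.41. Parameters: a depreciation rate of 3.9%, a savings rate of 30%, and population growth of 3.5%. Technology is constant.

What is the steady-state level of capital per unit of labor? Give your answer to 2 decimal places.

k* ≈ 10.72

At the steady state, Δk = 0, so s·k^α = (n + δ)·k.
Dividing both sides by k: k^(1−α) = s / (n + δ).
k^0.59 = 0.30 / (0.035 + 0.039) = 0.30 / 0.074 = 4.0541
k* = 4.0541^(1/0.59) ≈ 10.7233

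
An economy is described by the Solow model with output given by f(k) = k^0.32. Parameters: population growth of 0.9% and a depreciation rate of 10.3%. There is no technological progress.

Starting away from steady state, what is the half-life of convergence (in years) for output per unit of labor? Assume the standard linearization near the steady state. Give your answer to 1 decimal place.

half-life ≈ 9.1 years

Near the steady state the convergence rate is λ = (1 − α)(n + δ).
λ = (1 − 0.32) × 0.112 = 0.68 × 0.112 = 0.07616
Half-life = ln 2 / λ = 0.6931 / 0.07616 ≈ 9.10 years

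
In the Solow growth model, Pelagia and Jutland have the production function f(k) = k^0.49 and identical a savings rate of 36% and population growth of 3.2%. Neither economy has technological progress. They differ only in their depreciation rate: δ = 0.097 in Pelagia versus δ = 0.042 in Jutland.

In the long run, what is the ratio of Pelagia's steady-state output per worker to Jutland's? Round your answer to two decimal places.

y*_P / y*_J ≈ 0.59

Steady-state y* = [s/(n + δ)]^(α/(1−α)), so the ratio is [ (s_P/(n + δ)_P) / (s_J/(n + δ)_J) ]^0.9608.
s_P/(n + δ)_P = 0.36/0.129 = 2.7907; s_J/(n + δ)_J = 0.36/0.074 = 4.8649.
Ratio = (2.7907/4.8649)^0.9608 = 0.5736^0.9608 ≈ 0.5862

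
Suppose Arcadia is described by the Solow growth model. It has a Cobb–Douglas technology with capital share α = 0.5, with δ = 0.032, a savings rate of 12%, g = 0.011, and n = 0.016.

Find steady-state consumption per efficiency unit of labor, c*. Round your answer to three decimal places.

In steady state, investment equals break-even investment: s·k^α = (n + g + δ)·k.
Rearranging, k^(1−α) = s / (n + g + δ).
k^0.5 = 0.12 / (0.016 + 0.011 + 0.032) = 0.12 / 0.059 = 2.0339
k* = 2.0339^(1/0.5) ≈ 4.1367
y* = (k*)^α = 4.1367^0.5 ≈ 2.0339
c* = (1 − s)·y* = (1 − 0.12) × 2.0339 ≈ 1.7898

c* = 1.790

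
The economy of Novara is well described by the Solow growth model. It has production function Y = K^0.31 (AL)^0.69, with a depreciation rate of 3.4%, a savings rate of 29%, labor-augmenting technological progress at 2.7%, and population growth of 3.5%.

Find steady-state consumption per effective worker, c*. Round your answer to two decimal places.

c* = 1.17

In steady state, investment equals break-even investment: s·k^α = (n + g + δ)·k.
Rearranging, k^(1−α) = s / (n + g + δ).
k^0.69 = 0.29 / (0.035 + 0.027 + 0.034) = 0.29 / 0.096 = 3.0208
k* = 3.0208^(1/0.69) ≈ 4.9640
y* = (k*)^α = 4.9640^0.31 ≈ 1.6433
c* = (1 − s)·y* = (1 − 0.29) × 1.6433 ≈ 1.1667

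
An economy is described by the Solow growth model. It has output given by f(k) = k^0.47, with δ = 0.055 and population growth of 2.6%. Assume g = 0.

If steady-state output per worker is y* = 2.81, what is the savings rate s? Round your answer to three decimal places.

s ≈ 0.260

At the steady state, Δk = 0, so s·k^α = (n + δ)·k.
Since y* = [s/(n + δ)]^(α/(1−α)), we have s/(n + δ) = (y*)^((1−α)/α) = 2.81^1.1277 = 3.2063.
Therefore s = 3.2063 × (n + δ) = 3.2063 × 0.081 = 0.2597.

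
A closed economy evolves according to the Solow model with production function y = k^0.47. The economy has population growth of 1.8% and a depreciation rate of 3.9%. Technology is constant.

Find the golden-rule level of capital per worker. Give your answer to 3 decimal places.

k_gold ≈ 53.545

The golden rule sets f'(k) = n + δ, i.e. α·k^(α−1) = n + δ.
So k^(1−α) = α / (n + δ) = 0.47 / 0.057 = 8.2456.
k_gold = 8.2456^(1/0.53) ≈ 53.5453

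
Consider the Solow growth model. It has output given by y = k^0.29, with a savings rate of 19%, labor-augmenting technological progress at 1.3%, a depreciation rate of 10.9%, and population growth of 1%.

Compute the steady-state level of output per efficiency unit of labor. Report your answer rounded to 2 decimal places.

At the steady state, Δk = 0, so s·k^α = (n + g + δ)·k.
Dividing both sides by k: k^(1−α) = s / (n + g + δ).
k^0.71 = 0.19 / (0.010 + 0.013 + 0.109) = 0.19 / 0.132 = 1.4394
k* = 1.4394^(1/0.71) ≈ 1.6703
y* = (k*)^α = 1.6703^0.29 ≈ 1.1604

y* ≈ 1.16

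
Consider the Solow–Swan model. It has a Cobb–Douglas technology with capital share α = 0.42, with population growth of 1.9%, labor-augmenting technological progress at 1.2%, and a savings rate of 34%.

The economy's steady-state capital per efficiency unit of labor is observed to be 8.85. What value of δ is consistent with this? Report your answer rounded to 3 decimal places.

δ ≈ 0.065

In steady state, investment equals break-even investment: s·k^α = (n + g + δ)·k.
So s / (n + g + δ) = (k*)^(1−α) = 8.85^0.58 = 3.5418.
Therefore n + g + δ = s / 3.5418 = 0.34 / 3.5418 = 0.0960, so δ = 0.0960 − 0.031 = 0.0650.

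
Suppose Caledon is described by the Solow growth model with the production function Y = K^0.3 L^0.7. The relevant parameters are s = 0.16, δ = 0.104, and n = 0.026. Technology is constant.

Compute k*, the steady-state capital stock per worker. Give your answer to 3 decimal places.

k* ≈ 1.345

At the steady state, Δk = 0, so s·k^α = (n + δ)·k.
Dividing both sides by k: k^(1−α) = s / (n + δ).
k^0.7 = 0.16 / (0.026 + 0.104) = 0.16 / 0.130 = 1.2308
k* = 1.2308^(1/0.7) ≈ 1.3454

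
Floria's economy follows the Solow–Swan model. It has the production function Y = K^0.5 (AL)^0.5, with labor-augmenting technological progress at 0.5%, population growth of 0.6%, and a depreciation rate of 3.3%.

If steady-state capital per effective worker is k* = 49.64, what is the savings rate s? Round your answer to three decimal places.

s ≈ 0.310

At the steady state, Δk = 0, so s·k^α = (n + g + δ)·k.
So s / (n + g + δ) = (k*)^(1−α) = 49.64^0.5 = 7.0456.
Therefore s = 7.0456 × (n + g + δ) = 7.0456 × 0.044 = 0.3100.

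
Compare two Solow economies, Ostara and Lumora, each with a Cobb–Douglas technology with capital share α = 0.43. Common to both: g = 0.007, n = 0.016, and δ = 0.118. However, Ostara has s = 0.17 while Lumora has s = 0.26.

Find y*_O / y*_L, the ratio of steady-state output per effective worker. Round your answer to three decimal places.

y*_O / y*_L ≈ 0.726

Steady-state y* = [s/(n + g + δ)]^(α/(1−α)), so the ratio is [ (s_O/(n + g + δ)_O) / (s_L/(n + g + δ)_L) ]^0.7544.
s_O/(n + g + δ)_O = 0.17/0.141 = 1.2057; s_L/(n + g + δ)_L = 0.26/0.141 = 1.8440.
Ratio = (1.2057/1.8440)^0.7544 = 0.6539^0.7544 ≈ 0.7258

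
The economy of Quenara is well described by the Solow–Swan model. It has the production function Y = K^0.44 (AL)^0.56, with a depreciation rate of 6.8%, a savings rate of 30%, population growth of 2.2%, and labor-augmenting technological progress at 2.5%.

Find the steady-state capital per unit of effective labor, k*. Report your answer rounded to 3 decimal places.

k* = 5.541

Steady state requires s·f(k) = (n + g + δ)·k, i.e. s·k^α = (n + g + δ)·k.
Rearranging, k^(1−α) = s / (n + g + δ).
k^0.56 = 0.30 / (0.022 + 0.025 + 0.068) = 0.30 / 0.115 = 2.6087
k* = 2.6087^(1/0.56) ≈ 5.5413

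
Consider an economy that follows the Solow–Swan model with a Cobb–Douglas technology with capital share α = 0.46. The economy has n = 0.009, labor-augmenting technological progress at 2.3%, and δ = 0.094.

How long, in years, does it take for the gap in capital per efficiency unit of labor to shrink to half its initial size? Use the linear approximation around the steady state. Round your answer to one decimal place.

Near the steady state the convergence rate is λ = (1 − α)(n + g + δ).
λ = (1 − 0.46) × 0.126 = 0.54 × 0.126 = 0.06804
Half-life = ln 2 / λ = 0.6931 / 0.06804 ≈ 10.19 years

half-life ≈ 10.2 years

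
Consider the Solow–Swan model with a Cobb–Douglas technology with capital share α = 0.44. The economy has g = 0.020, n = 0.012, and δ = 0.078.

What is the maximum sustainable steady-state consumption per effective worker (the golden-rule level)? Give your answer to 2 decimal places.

c_gold ≈ 1.66

At the golden rule, f'(k) = n + g + δ, so α·k^(α−1) = n + g + δ and k_gold = (α/(n + g + δ))^(1/(1−α)).
k_gold = (0.44/0.110)^(1/0.56) = 4.0000^1.7857 ≈ 11.8877
c_gold = f(k_gold) − (n + g + δ)·k_gold = 2.9720 − 0.110×11.8877 ≈ 1.6644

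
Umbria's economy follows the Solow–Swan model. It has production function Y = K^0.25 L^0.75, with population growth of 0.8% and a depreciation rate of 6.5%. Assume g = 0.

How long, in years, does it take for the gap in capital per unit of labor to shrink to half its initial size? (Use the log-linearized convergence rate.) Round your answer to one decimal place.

Near the steady state the convergence rate is λ = (1 − α)(n + δ).
λ = (1 − 0.25) × 0.073 = 0.75 × 0.073 = 0.05475
Half-life = ln 2 / λ = 0.6931 / 0.05475 ≈ 12.66 years

t_½ ≈ 12.7 years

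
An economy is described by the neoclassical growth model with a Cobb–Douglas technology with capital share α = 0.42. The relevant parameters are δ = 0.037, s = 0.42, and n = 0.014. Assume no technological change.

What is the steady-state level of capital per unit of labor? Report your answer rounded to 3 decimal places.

In steady state, investment equals break-even investment: s·k^α = (n + δ)·k.
Dividing both sides by k: k^(1−α) = s / (n + δ).
k^0.58 = 0.42 / (0.014 + 0.037) = 0.42 / 0.051 = 8.2353
k* = 8.2353^(1/0.58) ≈ 37.9103

k* ≈ 37.910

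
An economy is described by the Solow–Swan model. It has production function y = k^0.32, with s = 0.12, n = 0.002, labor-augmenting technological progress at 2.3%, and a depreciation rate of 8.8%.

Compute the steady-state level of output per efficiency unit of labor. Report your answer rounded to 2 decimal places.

y* ≈ 1.03

Steady state requires s·f(k) = (n + g + δ)·k, i.e. s·k^α = (n + g + δ)·k.
Rearranging, k^(1−α) = s / (n + g + δ).
k^0.68 = 0.12 / (0.002 + 0.023 + 0.088) = 0.12 / 0.113 = 1.0619
k* = 1.0619^(1/0.68) ≈ 1.0923
y* = (k*)^α = 1.0923^0.32 ≈ 1.0287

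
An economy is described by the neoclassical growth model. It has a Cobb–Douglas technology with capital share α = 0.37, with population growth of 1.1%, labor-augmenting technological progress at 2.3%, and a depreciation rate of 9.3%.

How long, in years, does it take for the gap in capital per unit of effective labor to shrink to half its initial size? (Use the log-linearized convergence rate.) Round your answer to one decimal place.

half-life ≈ 8.7 years

Near the steady state the convergence rate is λ = (1 − α)(n + g + δ).
λ = (1 − 0.37) × 0.127 = 0.63 × 0.127 = 0.08001
Half-life = ln 2 / λ = 0.6931 / 0.08001 ≈ 8.66 years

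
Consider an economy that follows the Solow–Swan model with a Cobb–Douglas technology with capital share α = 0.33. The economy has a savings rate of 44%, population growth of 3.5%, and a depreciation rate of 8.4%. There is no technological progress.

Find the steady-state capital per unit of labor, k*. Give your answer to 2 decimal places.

k* = 7.04

In steady state, investment equals break-even investment: s·k^α = (n + δ)·k.
Rearranging, k^(1−α) = s / (n + δ).
k^0.67 = 0.44 / (0.035 + 0.084) = 0.44 / 0.119 = 3.6975
k* = 3.6975^(1/0.67) ≈ 7.0408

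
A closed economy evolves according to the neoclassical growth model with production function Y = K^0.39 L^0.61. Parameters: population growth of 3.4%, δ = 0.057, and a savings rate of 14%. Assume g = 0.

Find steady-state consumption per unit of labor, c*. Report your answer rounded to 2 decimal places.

c* = 1.13

Steady state requires s·f(k) = (n + δ)·k, i.e. s·k^α = (n + δ)·k.
Dividing both sides by k: k^(1−α) = s / (n + δ).
k^0.61 = 0.14 / (0.034 + 0.057) = 0.14 / 0.091 = 1.5385
k* = 1.5385^(1/0.61) ≈ 2.0264
y* = (k*)^α = 2.0264^0.39 ≈ 1.3171
c* = (1 − s)·y* = (1 − 0.14) × 1.3171 ≈ 1.1327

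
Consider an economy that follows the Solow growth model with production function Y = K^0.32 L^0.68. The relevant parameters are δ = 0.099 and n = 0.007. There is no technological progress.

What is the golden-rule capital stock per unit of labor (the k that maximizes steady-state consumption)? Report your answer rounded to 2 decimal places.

k_gold ≈ 5.08

The golden rule sets f'(k) = n + δ, i.e. α·k^(α−1) = n + δ.
So k^(1−α) = α / (n + δ) = 0.32 / 0.106 = 3.0189.
k_gold = 3.0189^(1/0.68) ≈ 5.0776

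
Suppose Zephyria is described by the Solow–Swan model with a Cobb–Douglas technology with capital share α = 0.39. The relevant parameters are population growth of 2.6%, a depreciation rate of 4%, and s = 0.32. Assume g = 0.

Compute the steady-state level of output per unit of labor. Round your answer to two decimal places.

y* ≈ 2.74

Steady state requires s·f(k) = (n + δ)·k, i.e. s·k^α = (n + δ)·k.
Dividing both sides by k: k^(1−α) = s / (n + δ).
k^0.61 = 0.32 / (0.026 + 0.040) = 0.32 / 0.066 = 4.8485
k* = 4.8485^(1/0.61) ≈ 13.3029
y* = (k*)^α = 13.3029^0.39 ≈ 2.7437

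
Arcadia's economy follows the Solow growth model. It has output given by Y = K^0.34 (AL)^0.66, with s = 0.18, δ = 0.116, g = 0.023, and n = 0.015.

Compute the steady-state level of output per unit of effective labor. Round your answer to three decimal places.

y* = 1.084

Steady state requires s·f(k) = (n + g + δ)·k, i.e. s·k^α = (n + g + δ)·k.
Rearranging, k^(1−α) = s / (n + g + δ).
k^0.66 = 0.18 / (0.015 + 0.023 + 0.116) = 0.18 / 0.154 = 1.1688
k* = 1.1688^(1/0.66) ≈ 1.2666
y* = (k*)^α = 1.2666^0.34 ≈ 1.0837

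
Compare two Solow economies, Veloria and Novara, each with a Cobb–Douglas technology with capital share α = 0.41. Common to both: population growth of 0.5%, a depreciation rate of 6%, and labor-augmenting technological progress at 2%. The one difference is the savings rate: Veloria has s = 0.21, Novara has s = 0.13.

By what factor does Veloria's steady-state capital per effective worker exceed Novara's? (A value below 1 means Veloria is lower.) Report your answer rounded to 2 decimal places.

Steady-state k* = [s/(n + g + δ)]^(1/(1−α)), so the ratio is [ (s_V/(n + g + δ)_V) / (s_N/(n + g + δ)_N) ]^1.6949.
s_V/(n + g + δ)_V = 0.21/0.085 = 2.4706; s_N/(n + g + δ)_N = 0.13/0.085 = 1.5294.
Ratio = (2.4706/1.5294)^1.6949 = 1.6154^1.6949 ≈ 2.2543

k*_V / k*_N ≈ 2.25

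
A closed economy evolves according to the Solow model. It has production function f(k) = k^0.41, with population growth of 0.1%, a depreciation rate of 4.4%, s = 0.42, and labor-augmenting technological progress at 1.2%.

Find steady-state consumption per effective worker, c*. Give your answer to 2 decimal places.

Steady state requires s·f(k) = (n + g + δ)·k, i.e. s·k^α = (n + g + δ)·k.
Dividing both sides by k: k^(1−α) = s / (n + g + δ).
k^0.59 = 0.42 / (0.001 + 0.012 + 0.044) = 0.42 / 0.057 = 7.3684
k* = 7.3684^(1/0.59) ≈ 29.5205
y* = (k*)^α = 29.5205^0.41 ≈ 4.0064
c* = (1 − s)·y* = (1 − 0.42) × 4.0064 ≈ 2.3237

c* ≈ 2.32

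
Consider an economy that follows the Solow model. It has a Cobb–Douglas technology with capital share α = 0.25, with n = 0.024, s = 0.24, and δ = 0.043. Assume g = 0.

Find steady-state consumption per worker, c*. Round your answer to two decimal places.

At the steady state, Δk = 0, so s·k^α = (n + δ)·k.
Dividing both sides by k: k^(1−α) = s / (n + δ).
k^0.75 = 0.24 / (0.024 + 0.043) = 0.24 / 0.067 = 3.5821
k* = 3.5821^(1/0.75) ≈ 5.4809
y* = (k*)^α = 5.4809^0.25 ≈ 1.5301
c* = (1 − s)·y* = (1 − 0.24) × 1.5301 ≈ 1.1629

c* ≈ 1.16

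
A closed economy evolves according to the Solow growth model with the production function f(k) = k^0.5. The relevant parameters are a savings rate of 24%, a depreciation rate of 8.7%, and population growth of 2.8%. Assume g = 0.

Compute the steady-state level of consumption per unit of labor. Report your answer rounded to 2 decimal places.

In steady state, investment equals break-even investment: s·k^α = (n + δ)·k.
Rearranging, k^(1−α) = s / (n + δ).
k^0.5 = 0.24 / (0.028 + 0.087) = 0.24 / 0.115 = 2.0870
k* = 2.0870^(1/0.5) ≈ 4.3556
y* = (k*)^α = 4.3556^0.5 ≈ 2.0870
c* = (1 − s)·y* = (1 − 0.24) × 2.0870 ≈ 1.5861

c* ≈ 1.59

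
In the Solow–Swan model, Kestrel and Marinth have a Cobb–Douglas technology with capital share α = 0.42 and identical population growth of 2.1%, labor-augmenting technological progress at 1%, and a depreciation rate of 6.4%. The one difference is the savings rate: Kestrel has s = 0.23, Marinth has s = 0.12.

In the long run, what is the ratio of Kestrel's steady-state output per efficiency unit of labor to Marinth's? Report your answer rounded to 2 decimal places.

Steady-state y* = [s/(n + g + δ)]^(α/(1−α)), so the ratio is [ (s_K/(n + g + δ)_K) / (s_M/(n + g + δ)_M) ]^0.7241.
s_K/(n + g + δ)_K = 0.23/0.095 = 2.4211; s_M/(n + g + δ)_M = 0.12/0.095 = 1.2632.
Ratio = (2.4211/1.2632)^0.7241 = 1.9166^0.7241 ≈ 1.6017

ratio ≈ 1.60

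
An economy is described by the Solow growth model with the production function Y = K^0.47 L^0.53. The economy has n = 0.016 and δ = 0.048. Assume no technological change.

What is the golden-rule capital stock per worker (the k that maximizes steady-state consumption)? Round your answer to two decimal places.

The golden rule sets f'(k) = n + δ, i.e. α·k^(α−1) = n + δ.
So k^(1−α) = α / (n + δ) = 0.47 / 0.064 = 7.3438.
k_gold = 7.3438^(1/0.53) ≈ 43.0341

k_gold ≈ 43.03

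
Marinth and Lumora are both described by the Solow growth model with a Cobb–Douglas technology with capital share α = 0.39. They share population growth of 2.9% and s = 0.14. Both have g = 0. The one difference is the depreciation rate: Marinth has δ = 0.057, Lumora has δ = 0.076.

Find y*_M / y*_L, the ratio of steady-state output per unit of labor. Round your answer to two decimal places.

y*_M / y*_L ≈ 1.14

Steady-state y* = [s/(n + δ)]^(α/(1−α)), so the ratio is [ (s_M/(n + δ)_M) / (s_L/(n + δ)_L) ]^0.6393.
s_M/(n + δ)_M = 0.14/0.086 = 1.6279; s_L/(n + δ)_L = 0.14/0.105 = 1.3333.
Ratio = (1.6279/1.3333)^0.6393 = 1.2210^0.6393 ≈ 1.1362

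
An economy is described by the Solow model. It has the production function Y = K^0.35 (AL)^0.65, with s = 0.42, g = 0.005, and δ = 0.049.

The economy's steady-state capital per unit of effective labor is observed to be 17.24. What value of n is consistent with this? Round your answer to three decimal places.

In steady state, investment equals break-even investment: s·k^α = (n + g + δ)·k.
So s / (n + g + δ) = (k*)^(1−α) = 17.24^0.65 = 6.3643.
Therefore n + g + δ = s / 6.3643 = 0.42 / 6.3643 = 0.0660, so n = 0.0660 − 0.054 = 0.0120.

n ≈ 0.012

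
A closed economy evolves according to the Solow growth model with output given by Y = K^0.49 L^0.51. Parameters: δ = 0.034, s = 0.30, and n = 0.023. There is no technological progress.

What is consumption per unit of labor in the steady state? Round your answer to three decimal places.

c* ≈ 3.452

In steady state, investment equals break-even investment: s·k^α = (n + δ)·k.
Rearranging, k^(1−α) = s / (n + δ).
k^0.51 = 0.30 / (0.023 + 0.034) = 0.30 / 0.057 = 5.2632
k* = 5.2632^(1/0.51) ≈ 25.9547
y* = (k*)^α = 25.9547^0.49 ≈ 4.9314
c* = (1 − s)·y* = (1 − 0.30) × 4.9314 ≈ 3.4520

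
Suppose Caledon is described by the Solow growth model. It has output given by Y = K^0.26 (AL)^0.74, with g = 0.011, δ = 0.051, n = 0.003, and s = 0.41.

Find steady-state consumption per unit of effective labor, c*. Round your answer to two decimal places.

c* ≈ 1.13

In steady state, investment equals break-even investment: s·k^α = (n + g + δ)·k.
Rearranging, k^(1−α) = s / (n + g + δ).
k^0.74 = 0.41 / (0.003 + 0.011 + 0.051) = 0.41 / 0.065 = 6.3077
k* = 6.3077^(1/0.74) ≈ 12.0478
y* = (k*)^α = 12.0478^0.26 ≈ 1.9100
c* = (1 − s)·y* = (1 − 0.41) × 1.9100 ≈ 1.1269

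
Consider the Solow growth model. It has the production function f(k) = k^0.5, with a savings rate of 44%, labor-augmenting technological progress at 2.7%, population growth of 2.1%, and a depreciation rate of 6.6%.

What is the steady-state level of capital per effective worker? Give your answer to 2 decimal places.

Steady state requires s·f(k) = (n + g + δ)·k, i.e. s·k^α = (n + g + δ)·k.
Dividing both sides by k: k^(1−α) = s / (n + g + δ).
k^0.5 = 0.44 / (0.021 + 0.027 + 0.066) = 0.44 / 0.114 = 3.8596
k* = 3.8596^(1/0.5) ≈ 14.8965

k* = 14.90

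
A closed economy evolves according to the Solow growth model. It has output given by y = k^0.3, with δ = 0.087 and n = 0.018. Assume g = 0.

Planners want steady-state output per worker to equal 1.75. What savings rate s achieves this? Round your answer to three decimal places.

s ≈ 0.388

Steady state requires s·f(k) = (n + δ)·k, i.e. s·k^α = (n + δ)·k.
Since y* = [s/(n + δ)]^(α/(1−α)), we have s/(n + δ) = (y*)^((1−α)/α) = 1.75^2.3333 = 3.6905.
Therefore s = 3.6905 × (n + δ) = 3.6905 × 0.105 = 0.3875.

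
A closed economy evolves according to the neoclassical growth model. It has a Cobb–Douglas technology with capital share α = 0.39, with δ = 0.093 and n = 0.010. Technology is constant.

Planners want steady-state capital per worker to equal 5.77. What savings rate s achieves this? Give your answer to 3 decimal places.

At the steady state, Δk = 0, so s·k^α = (n + δ)·k.
So s / (n + δ) = (k*)^(1−α) = 5.77^0.61 = 2.9128.
Therefore s = 2.9128 × (n + δ) = 2.9128 × 0.103 = 0.3000.

s ≈ 0.300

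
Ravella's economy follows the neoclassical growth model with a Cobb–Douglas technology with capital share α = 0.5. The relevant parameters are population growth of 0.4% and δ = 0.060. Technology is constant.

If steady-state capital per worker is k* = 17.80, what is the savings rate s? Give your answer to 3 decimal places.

In steady state, investment equals break-even investment: s·k^α = (n + δ)·k.
So s / (n + δ) = (k*)^(1−α) = 17.80^0.5 = 4.2190.
Therefore s = 4.2190 × (n + δ) = 4.2190 × 0.064 = 0.2700.

s ≈ 0.270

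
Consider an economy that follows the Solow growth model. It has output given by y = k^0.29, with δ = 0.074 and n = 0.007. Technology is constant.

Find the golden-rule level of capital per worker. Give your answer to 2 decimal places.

k_gold ≈ 6.03

The golden rule sets f'(k) = n + δ, i.e. α·k^(α−1) = n + δ.
So k^(1−α) = α / (n + δ) = 0.29 / 0.081 = 3.5802.
k_gold = 3.5802^(1/0.71) ≈ 6.0277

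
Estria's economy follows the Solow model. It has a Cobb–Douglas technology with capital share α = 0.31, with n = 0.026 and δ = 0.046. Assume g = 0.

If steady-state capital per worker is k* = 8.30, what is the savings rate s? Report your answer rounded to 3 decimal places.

At the steady state, Δk = 0, so s·k^α = (n + δ)·k.
So s / (n + δ) = (k*)^(1−α) = 8.30^0.69 = 4.3069.
Therefore s = 4.3069 × (n + δ) = 4.3069 × 0.072 = 0.3101.

s ≈ 0.310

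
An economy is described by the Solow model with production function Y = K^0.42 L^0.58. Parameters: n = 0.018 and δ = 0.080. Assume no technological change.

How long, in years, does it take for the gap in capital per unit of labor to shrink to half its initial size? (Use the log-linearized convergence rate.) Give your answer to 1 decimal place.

half-life ≈ 12.2 years

Near the steady state the convergence rate is λ = (1 − α)(n + δ).
λ = (1 − 0.42) × 0.098 = 0.58 × 0.098 = 0.05684
Half-life = ln 2 / λ = 0.6931 / 0.05684 ≈ 12.19 years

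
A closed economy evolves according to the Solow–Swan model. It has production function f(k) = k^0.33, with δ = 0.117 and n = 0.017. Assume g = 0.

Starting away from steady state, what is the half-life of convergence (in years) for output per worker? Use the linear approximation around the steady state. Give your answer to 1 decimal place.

about 7.7 years

Near the steady state the convergence rate is λ = (1 − α)(n + δ).
λ = (1 − 0.33) × 0.134 = 0.67 × 0.134 = 0.08978
Half-life = ln 2 / λ = 0.6931 / 0.08978 ≈ 7.72 years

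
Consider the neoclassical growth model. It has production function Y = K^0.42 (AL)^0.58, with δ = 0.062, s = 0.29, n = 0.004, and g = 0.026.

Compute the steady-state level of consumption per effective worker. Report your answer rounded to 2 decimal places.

Steady state requires s·f(k) = (n + g + δ)·k, i.e. s·k^α = (n + g + δ)·k.
Rearranging, k^(1−α) = s / (n + g + δ).
k^0.58 = 0.29 / (0.004 + 0.026 + 0.062) = 0.29 / 0.092 = 3.1522
k* = 3.1522^(1/0.58) ≈ 7.2390
y* = (k*)^α = 7.2390^0.42 ≈ 2.2965
c* = (1 − s)·y* = (1 − 0.29) × 2.2965 ≈ 1.6305

c* = 1.63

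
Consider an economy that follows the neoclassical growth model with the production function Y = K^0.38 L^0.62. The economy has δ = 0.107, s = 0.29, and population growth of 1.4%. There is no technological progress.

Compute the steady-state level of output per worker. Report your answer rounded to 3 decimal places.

y* = 1.709

At the steady state, Δk = 0, so s·k^α = (n + δ)·k.
Rearranging, k^(1−α) = s / (n + δ).
k^0.62 = 0.29 / (0.014 + 0.107) = 0.29 / 0.121 = 2.3967
k* = 2.3967^(1/0.62) ≈ 4.0952
y* = (k*)^α = 4.0952^0.38 ≈ 1.7087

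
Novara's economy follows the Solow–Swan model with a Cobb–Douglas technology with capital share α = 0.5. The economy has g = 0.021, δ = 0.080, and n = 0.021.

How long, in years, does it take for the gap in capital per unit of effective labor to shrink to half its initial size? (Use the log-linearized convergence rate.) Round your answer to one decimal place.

Near the steady state the convergence rate is λ = (1 − α)(n + g + δ).
λ = (1 − 0.5) × 0.122 = 0.5 × 0.122 = 0.0610
Half-life = ln 2 / λ = 0.6931 / 0.0610 ≈ 11.36 years

t_½ ≈ 11.4 years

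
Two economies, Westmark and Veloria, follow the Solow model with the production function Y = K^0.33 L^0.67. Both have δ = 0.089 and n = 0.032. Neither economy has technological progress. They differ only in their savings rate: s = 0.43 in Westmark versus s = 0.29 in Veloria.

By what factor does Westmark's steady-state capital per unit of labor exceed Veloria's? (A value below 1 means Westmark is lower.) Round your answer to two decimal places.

Steady-state k* = [s/(n + δ)]^(1/(1−α)), so the ratio is [ (s_W/(n + δ)_W) / (s_V/(n + δ)_V) ]^1.4925.
s_W/(n + δ)_W = 0.43/0.121 = 3.5537; s_V/(n + δ)_V = 0.29/0.121 = 2.3967.
Ratio = (3.5537/2.3967)^1.4925 = 1.4827^1.4925 ≈ 1.8001

k*_W / k*_V ≈ 1.80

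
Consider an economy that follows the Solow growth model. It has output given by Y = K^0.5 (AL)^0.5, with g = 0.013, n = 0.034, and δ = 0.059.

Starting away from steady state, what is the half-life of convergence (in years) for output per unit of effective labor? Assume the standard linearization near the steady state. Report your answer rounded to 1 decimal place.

Near the steady state the convergence rate is λ = (1 − α)(n + g + δ).
λ = (1 − 0.5) × 0.106 = 0.5 × 0.106 = 0.0530
Half-life = ln 2 / λ = 0.6931 / 0.0530 ≈ 13.08 years

about 13.1 years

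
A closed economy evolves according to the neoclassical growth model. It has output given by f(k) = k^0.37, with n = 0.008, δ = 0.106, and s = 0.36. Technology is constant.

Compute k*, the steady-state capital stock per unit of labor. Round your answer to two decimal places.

k* ≈ 6.20

In steady state, investment equals break-even investment: s·k^α = (n + δ)·k.
Dividing both sides by k: k^(1−α) = s / (n + δ).
k^0.63 = 0.36 / (0.008 + 0.106) = 0.36 / 0.114 = 3.1579
k* = 3.1579^(1/0.63) ≈ 6.2043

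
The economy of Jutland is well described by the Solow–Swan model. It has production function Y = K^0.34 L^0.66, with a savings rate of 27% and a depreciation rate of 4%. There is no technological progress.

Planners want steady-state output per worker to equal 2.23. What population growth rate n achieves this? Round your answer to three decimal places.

At the steady state, Δk = 0, so s·k^α = (n + δ)·k.
Since y* = [s/(n + δ)]^(α/(1−α)), we have s/(n + δ) = (y*)^((1−α)/α) = 2.23^1.9412 = 4.7438.
Therefore n + δ = s / 4.7438 = 0.27 / 4.7438 = 0.0569, so n = 0.0569 − 0.040 = 0.0169.

n ≈ 0.017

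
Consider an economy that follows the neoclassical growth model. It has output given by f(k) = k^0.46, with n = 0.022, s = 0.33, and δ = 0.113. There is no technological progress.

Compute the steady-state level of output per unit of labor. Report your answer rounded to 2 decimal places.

y* = 2.14

Steady state requires s·f(k) = (n + δ)·k, i.e. s·k^α = (n + δ)·k.
Dividing both sides by k: k^(1−α) = s / (n + δ).
k^0.54 = 0.33 / (0.022 + 0.113) = 0.33 / 0.135 = 2.4444
k* = 2.4444^(1/0.54) ≈ 5.2340
y* = (k*)^α = 5.2340^0.46 ≈ 2.1412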